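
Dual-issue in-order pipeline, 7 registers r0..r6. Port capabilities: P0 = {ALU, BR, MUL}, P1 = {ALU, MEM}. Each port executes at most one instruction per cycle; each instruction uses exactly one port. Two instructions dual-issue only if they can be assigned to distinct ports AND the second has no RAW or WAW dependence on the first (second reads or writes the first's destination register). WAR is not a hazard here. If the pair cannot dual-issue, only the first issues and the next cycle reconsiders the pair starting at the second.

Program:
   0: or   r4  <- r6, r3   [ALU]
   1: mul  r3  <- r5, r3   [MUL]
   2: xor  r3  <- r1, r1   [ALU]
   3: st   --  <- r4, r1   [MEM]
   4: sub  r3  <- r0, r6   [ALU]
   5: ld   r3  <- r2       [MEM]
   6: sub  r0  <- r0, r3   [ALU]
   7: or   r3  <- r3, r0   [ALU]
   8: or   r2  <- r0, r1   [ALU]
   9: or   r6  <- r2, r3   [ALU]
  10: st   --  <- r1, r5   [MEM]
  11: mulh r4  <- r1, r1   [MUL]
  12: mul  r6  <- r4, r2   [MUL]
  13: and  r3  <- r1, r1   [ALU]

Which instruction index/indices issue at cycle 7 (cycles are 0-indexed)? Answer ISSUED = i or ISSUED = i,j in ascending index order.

[0] i0+i1  or mul  -- dual
[1] i2+i3  xor st  -- dual
[2] i4  sub  -- WAW r3
[3] i5  ld  -- RAW r3
[4] i6  sub  -- RAW r0
[5] i7+i8  or or  -- dual
[6] i9+i10  or st  -- dual
[7] i11  mulh  -- no-port MUL/MUL
[8] i12+i13  mul and  -- dual

ISSUED = 11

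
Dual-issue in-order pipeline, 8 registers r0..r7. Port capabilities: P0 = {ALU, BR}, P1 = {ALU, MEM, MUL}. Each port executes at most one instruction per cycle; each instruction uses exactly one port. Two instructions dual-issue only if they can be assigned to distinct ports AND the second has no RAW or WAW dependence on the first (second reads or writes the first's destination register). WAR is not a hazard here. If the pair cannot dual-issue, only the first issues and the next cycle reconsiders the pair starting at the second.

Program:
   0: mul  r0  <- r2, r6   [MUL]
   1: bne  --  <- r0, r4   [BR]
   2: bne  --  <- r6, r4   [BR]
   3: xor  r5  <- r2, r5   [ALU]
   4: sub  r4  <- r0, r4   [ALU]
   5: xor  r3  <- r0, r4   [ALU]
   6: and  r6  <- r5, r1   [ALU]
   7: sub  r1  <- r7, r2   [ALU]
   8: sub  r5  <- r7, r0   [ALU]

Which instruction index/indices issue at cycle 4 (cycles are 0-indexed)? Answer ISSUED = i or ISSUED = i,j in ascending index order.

c0: i0 mul.MUL  RAW r0
c1: i1 bne.BR  no-port BR/BR
c2: i2,i3 bne.BR xor.ALU  dual
c3: i4 sub.ALU  RAW r4
c4: i5,i6 xor.ALU and.ALU  dual
c5: i7,i8 sub.ALU sub.ALU  dual

ISSUED = 5,6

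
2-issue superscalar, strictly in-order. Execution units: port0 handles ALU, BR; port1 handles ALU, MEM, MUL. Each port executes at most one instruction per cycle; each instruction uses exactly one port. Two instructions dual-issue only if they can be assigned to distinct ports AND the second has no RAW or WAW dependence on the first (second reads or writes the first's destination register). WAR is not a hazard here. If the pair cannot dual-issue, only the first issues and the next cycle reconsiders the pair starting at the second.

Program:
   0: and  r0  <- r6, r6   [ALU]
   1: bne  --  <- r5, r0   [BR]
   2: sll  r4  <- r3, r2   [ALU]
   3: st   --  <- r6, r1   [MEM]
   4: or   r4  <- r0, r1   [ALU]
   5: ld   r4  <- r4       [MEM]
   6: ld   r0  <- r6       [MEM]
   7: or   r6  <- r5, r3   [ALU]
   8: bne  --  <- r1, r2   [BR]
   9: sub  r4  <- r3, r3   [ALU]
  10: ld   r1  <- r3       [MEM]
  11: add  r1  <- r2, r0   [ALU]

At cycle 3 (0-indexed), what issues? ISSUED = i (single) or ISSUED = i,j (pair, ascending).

ISSUED = 5

0. and @i0  | RAW r0
1. bne/sll @i1+i2  | dual
2. st/or @i3+i4  | dual
3. ld @i5  | no-port MEM/MEM
4. ld/or @i6+i7  | dual
5. bne/sub @i8+i9  | dual
6. ld @i10  | WAW r1
7. add @i11  | tail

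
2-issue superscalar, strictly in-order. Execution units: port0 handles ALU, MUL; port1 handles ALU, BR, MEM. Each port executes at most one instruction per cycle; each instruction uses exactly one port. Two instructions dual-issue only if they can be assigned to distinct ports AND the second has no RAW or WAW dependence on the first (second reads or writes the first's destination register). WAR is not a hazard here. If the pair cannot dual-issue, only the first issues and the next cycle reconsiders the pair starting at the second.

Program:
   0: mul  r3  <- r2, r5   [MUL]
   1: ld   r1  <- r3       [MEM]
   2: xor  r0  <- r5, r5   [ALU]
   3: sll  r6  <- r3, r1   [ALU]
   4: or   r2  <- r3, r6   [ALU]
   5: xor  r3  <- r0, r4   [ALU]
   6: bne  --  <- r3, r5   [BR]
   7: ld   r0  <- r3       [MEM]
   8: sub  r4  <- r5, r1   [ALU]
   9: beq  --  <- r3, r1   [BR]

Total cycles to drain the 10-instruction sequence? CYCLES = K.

CYCLES = 7

t=0 i0:mul.MUL ; RAW r3
t=1 i1/i2:ld.MEM xor.ALU ; pair
t=2 i3:sll.ALU ; RAW r6
t=3 i4/i5:or.ALU xor.ALU ; pair
t=4 i6:bne.BR ; no-port BR/MEM
t=5 i7/i8:ld.MEM sub.ALU ; pair
t=6 i9:beq.BR ; tail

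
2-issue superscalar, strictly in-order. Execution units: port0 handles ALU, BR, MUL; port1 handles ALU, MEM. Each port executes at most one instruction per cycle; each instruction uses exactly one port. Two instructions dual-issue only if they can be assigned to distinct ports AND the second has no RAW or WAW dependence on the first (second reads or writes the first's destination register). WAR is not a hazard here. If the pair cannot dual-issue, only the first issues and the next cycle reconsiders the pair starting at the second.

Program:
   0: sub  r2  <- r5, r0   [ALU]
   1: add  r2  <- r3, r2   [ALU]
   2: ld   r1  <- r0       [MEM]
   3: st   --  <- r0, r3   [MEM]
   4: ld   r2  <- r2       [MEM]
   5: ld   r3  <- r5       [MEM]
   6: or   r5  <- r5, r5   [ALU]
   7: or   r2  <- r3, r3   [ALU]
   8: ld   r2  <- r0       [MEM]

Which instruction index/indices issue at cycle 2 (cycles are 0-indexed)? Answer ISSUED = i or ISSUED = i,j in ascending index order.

ISSUED = 3

c0: i0 sub  RAW+WAW r2
c1: i1&i2 add+ld  dual
c2: i3 st  no-port MEM/MEM
c3: i4 ld  no-port MEM/MEM
c4: i5&i6 ld+or  dual
c5: i7 or  WAW r2
c6: i8 ld  tail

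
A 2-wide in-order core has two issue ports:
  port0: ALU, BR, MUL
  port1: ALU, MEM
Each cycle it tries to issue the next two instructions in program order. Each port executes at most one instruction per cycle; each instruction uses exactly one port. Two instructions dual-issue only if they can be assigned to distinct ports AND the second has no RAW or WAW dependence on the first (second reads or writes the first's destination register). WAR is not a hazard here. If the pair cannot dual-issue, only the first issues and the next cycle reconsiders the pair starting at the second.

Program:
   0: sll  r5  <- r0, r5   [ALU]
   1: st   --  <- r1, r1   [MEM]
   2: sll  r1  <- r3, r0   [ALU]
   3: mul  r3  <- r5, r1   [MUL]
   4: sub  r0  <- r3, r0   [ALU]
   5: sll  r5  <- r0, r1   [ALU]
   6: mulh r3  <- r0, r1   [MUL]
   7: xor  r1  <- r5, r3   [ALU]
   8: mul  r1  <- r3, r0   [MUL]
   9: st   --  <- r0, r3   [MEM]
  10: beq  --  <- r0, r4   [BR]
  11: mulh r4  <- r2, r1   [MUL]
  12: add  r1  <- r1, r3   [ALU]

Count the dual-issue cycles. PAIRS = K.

PAIRS = 4

t=0 i0+i1:sll+st ; pair
t=1 i2:sll ; RAW r1
t=2 i3:mul ; RAW r3
t=3 i4:sub ; RAW r0
t=4 i5+i6:sll+mulh ; pair
t=5 i7:xor ; WAW r1
t=6 i8+i9:mul+st ; pair
t=7 i10:beq ; no-port BR/MUL
t=8 i11+i12:mulh+add ; pair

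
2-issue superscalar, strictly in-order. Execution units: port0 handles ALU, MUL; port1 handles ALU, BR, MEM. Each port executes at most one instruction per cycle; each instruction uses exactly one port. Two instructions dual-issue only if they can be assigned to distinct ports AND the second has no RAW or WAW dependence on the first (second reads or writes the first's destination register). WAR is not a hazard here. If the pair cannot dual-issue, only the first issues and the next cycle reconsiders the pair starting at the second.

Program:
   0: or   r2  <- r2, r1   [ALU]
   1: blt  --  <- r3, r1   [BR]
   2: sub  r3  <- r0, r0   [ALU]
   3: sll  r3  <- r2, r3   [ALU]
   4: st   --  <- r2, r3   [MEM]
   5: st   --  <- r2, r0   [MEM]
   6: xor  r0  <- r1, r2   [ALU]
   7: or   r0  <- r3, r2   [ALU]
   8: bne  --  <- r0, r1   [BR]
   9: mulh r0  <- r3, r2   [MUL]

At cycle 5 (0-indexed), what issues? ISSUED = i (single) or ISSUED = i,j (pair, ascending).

[0] i0&i1  or.ALU blt.BR  -- dual
[1] i2  sub.ALU  -- RAW+WAW r3
[2] i3  sll.ALU  -- RAW r3
[3] i4  st.MEM  -- no-port MEM/MEM
[4] i5&i6  st.MEM xor.ALU  -- dual
[5] i7  or.ALU  -- RAW r0
[6] i8&i9  bne.BR mulh.MUL  -- dual

ISSUED = 7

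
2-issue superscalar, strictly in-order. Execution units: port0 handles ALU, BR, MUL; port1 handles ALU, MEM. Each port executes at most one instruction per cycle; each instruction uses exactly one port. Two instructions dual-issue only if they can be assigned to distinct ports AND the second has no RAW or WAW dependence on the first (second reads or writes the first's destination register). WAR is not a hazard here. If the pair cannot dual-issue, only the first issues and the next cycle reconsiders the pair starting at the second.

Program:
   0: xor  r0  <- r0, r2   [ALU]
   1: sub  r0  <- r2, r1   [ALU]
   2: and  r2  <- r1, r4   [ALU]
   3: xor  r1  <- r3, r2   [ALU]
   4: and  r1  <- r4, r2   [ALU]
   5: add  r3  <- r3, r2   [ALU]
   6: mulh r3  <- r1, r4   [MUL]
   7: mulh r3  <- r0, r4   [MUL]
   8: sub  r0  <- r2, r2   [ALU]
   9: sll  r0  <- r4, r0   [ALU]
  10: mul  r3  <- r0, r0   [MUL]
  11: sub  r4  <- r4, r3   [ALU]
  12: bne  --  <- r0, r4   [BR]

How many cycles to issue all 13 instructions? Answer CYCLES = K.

CYCLES = 10

c0: i0 xor  WAW r0
c1: i1,i2 sub and  pair
c2: i3 xor  WAW r1
c3: i4,i5 and add  pair
c4: i6 mulh  no-port MUL/MUL
c5: i7,i8 mulh sub  pair
c6: i9 sll  RAW r0
c7: i10 mul  RAW r3
c8: i11 sub  RAW r4
c9: i12 bne  tail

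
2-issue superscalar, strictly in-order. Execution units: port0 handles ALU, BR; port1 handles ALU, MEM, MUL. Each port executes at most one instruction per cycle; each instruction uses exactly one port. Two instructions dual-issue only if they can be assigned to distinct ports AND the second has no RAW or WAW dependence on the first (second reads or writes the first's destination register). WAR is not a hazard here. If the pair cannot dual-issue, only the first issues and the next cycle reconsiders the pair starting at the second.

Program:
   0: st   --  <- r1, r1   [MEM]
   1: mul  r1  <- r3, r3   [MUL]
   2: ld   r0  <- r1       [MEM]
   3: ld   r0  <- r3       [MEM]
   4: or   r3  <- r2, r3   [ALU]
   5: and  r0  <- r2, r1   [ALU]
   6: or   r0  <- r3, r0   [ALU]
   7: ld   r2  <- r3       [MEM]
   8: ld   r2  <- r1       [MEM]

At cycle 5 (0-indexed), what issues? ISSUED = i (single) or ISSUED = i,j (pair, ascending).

t=0 i0:st.MEM ; no-port MEM/MUL
t=1 i1:mul.MUL ; no-port MUL/MEM
t=2 i2:ld.MEM ; no-port MEM/MEM
t=3 i3,i4:ld.MEM/or.ALU ; dual
t=4 i5:and.ALU ; RAW+WAW r0
t=5 i6,i7:or.ALU/ld.MEM ; dual
t=6 i8:ld.MEM ; tail

ISSUED = 6,7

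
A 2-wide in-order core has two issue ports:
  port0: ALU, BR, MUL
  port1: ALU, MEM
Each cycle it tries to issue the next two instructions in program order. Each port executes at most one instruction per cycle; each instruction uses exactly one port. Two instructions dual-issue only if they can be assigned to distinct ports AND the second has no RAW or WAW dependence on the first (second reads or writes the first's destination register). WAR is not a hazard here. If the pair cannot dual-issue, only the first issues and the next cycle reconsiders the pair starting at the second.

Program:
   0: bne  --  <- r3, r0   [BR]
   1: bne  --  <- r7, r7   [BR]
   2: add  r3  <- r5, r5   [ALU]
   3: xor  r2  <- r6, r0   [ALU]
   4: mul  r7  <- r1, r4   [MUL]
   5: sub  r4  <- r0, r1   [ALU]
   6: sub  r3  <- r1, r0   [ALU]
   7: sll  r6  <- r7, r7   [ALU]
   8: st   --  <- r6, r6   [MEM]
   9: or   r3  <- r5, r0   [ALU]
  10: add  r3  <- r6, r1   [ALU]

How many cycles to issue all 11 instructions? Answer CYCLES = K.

CYCLES = 7

t=0 i0:bne ; no-port BR/BR
t=1 i1+i2:bne/add ; dual
t=2 i3+i4:xor/mul ; dual
t=3 i5+i6:sub/sub ; dual
t=4 i7:sll ; RAW r6
t=5 i8+i9:st/or ; dual
t=6 i10:add ; tail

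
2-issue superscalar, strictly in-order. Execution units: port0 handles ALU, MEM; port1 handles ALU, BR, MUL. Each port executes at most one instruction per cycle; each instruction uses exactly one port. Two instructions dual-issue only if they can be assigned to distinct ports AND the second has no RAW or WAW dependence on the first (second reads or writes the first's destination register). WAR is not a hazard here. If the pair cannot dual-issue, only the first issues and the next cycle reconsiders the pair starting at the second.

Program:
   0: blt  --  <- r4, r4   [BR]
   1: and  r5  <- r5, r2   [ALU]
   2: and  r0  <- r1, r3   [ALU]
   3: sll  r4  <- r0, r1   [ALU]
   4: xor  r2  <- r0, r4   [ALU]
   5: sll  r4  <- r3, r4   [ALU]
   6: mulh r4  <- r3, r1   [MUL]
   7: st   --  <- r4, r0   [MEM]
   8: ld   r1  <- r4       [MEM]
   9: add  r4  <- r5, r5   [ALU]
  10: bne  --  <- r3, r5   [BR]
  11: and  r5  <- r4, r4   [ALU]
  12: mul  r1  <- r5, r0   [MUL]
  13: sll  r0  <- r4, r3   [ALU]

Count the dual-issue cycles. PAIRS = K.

#0 head=0: blt;and i0+i1 dual
#1 head=2: and i2 RAW r0
#2 head=3: sll i3 RAW r4
#3 head=4: xor;sll i4+i5 dual
#4 head=6: mulh i6 RAW r4
#5 head=7: st i7 no-port MEM/MEM
#6 head=8: ld;add i8+i9 dual
#7 head=10: bne;and i10+i11 dual
#8 head=12: mul;sll i12+i13 dual

PAIRS = 5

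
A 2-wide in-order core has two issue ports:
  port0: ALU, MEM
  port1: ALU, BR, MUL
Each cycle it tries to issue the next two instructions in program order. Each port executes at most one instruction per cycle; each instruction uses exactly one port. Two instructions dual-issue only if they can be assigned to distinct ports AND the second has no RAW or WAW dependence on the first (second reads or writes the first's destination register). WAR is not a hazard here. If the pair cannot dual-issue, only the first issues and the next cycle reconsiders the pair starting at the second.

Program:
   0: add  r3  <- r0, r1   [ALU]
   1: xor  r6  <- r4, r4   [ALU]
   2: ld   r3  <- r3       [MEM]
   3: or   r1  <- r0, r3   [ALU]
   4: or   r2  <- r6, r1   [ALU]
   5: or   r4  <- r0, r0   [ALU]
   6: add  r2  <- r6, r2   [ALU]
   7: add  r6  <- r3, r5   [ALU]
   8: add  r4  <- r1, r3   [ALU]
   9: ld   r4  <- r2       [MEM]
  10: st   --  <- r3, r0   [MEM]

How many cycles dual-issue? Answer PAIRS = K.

PAIRS = 3

[0] i0/i1  add+xor  -- pair
[1] i2  ld  -- RAW r3
[2] i3  or  -- RAW r1
[3] i4/i5  or+or  -- pair
[4] i6/i7  add+add  -- pair
[5] i8  add  -- WAW r4
[6] i9  ld  -- no-port MEM/MEM
[7] i10  st  -- tail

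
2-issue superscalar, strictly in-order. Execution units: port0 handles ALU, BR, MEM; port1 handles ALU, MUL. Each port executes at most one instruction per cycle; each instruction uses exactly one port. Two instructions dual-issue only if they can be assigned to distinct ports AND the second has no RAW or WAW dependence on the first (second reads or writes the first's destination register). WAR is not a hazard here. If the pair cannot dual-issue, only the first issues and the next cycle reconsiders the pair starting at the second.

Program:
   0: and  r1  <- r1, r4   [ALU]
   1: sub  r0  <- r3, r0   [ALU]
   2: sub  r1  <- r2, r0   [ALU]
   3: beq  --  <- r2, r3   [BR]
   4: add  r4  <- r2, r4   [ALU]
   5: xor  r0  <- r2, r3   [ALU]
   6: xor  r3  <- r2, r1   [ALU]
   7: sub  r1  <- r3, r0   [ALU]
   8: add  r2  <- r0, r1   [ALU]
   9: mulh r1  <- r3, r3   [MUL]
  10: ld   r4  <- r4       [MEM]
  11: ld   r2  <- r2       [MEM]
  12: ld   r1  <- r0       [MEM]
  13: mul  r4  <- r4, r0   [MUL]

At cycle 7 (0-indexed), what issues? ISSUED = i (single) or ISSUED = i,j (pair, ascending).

ISSUED = 11

  cy0 -> i0+i1 (and.ALU;sub.ALU) pair
  cy1 -> i2+i3 (sub.ALU;beq.BR) pair
  cy2 -> i4+i5 (add.ALU;xor.ALU) pair
  cy3 -> i6 (xor.ALU) RAW r3
  cy4 -> i7 (sub.ALU) RAW r1
  cy5 -> i8+i9 (add.ALU;mulh.MUL) pair
  cy6 -> i10 (ld.MEM) no-port MEM/MEM
  cy7 -> i11 (ld.MEM) no-port MEM/MEM
  cy8 -> i12+i13 (ld.MEM;mul.MUL) pair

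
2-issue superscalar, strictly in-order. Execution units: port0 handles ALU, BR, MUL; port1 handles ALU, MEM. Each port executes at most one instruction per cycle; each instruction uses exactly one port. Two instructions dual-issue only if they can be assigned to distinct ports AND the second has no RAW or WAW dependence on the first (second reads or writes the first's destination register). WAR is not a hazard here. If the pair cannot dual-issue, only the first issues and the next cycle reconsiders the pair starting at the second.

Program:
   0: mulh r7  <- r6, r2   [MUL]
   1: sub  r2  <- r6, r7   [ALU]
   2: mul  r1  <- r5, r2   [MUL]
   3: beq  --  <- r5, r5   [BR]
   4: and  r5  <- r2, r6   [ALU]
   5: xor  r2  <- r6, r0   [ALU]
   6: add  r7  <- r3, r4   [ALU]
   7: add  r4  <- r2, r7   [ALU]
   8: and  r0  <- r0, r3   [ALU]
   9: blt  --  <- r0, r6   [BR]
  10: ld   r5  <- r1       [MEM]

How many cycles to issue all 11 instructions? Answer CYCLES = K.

CYCLES = 7

0. mulh.MUL @i0  | RAW r7
1. sub.ALU @i1  | RAW r2
2. mul.MUL @i2  | no-port MUL/BR
3. beq.BR+and.ALU @i3,i4  | 2-wide
4. xor.ALU+add.ALU @i5,i6  | 2-wide
5. add.ALU+and.ALU @i7,i8  | 2-wide
6. blt.BR+ld.MEM @i9,i10  | 2-wide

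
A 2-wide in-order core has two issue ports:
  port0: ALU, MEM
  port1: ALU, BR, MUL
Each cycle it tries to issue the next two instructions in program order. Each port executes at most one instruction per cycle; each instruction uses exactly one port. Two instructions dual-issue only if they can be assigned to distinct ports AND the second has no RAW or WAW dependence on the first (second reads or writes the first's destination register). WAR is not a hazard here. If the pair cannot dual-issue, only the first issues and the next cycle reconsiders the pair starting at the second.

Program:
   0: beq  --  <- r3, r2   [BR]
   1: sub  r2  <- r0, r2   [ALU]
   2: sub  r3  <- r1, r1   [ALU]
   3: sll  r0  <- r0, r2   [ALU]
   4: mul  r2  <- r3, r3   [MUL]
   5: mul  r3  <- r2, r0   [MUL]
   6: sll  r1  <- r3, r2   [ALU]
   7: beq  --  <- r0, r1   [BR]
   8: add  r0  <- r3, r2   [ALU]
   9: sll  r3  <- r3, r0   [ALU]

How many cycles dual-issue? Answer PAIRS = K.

  cy0 -> i0,i1 (beq.BR;sub.ALU) 2-wide
  cy1 -> i2,i3 (sub.ALU;sll.ALU) 2-wide
  cy2 -> i4 (mul.MUL) no-port MUL/MUL
  cy3 -> i5 (mul.MUL) RAW r3
  cy4 -> i6 (sll.ALU) RAW r1
  cy5 -> i7,i8 (beq.BR;add.ALU) 2-wide
  cy6 -> i9 (sll.ALU) tail

PAIRS = 3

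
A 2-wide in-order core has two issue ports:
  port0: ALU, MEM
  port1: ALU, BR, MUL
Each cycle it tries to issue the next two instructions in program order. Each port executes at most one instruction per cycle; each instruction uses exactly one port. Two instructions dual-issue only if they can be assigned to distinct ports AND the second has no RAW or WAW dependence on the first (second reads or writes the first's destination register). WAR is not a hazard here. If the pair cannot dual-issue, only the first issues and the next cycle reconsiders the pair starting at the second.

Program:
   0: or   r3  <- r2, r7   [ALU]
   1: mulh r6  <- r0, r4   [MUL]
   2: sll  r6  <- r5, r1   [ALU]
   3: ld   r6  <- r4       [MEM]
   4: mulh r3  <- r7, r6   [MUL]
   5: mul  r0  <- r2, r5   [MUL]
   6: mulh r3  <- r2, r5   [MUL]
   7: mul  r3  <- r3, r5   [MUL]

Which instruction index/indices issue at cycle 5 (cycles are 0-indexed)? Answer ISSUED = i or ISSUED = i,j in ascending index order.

ISSUED = 6

c0: i0&i1 or.ALU+mulh.MUL  dual
c1: i2 sll.ALU  WAW r6
c2: i3 ld.MEM  RAW r6
c3: i4 mulh.MUL  no-port MUL/MUL
c4: i5 mul.MUL  no-port MUL/MUL
c5: i6 mulh.MUL  no-port MUL/MUL
c6: i7 mul.MUL  tail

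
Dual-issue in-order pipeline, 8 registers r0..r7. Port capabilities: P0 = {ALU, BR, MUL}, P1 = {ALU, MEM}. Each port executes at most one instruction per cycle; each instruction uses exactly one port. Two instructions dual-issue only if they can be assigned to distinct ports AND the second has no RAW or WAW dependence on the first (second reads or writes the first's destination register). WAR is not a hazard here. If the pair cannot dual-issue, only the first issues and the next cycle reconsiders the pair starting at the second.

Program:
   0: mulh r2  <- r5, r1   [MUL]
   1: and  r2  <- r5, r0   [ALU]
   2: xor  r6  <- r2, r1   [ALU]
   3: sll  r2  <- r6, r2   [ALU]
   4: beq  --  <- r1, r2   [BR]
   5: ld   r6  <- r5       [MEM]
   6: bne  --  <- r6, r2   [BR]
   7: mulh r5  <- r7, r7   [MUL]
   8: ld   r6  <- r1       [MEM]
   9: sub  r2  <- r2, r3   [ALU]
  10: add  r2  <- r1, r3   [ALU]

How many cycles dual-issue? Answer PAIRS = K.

0. mulh.MUL @i0  | WAW r2
1. and.ALU @i1  | RAW r2
2. xor.ALU @i2  | RAW r6
3. sll.ALU @i3  | RAW r2
4. beq.BR+ld.MEM @i4/i5  | dual
5. bne.BR @i6  | no-port BR/MUL
6. mulh.MUL+ld.MEM @i7/i8  | dual
7. sub.ALU @i9  | WAW r2
8. add.ALU @i10  | tail

PAIRS = 2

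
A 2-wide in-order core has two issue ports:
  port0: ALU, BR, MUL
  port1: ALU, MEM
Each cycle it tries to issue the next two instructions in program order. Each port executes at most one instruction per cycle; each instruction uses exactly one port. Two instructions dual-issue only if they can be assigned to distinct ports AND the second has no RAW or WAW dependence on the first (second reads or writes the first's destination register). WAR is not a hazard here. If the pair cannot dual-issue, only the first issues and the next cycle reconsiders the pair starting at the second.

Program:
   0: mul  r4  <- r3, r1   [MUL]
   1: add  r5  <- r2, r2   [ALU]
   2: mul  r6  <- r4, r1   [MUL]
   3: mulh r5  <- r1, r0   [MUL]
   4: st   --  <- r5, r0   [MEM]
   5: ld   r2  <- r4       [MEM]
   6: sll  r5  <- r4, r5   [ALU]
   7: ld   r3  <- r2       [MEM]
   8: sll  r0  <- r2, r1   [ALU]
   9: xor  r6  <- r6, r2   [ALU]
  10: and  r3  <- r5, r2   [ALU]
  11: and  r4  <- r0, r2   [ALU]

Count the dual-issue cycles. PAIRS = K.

0. mul+add @i0&i1  | pair
1. mul @i2  | no-port MUL/MUL
2. mulh @i3  | RAW r5
3. st @i4  | no-port MEM/MEM
4. ld+sll @i5&i6  | pair
5. ld+sll @i7&i8  | pair
6. xor+and @i9&i10  | pair
7. and @i11  | tail

PAIRS = 4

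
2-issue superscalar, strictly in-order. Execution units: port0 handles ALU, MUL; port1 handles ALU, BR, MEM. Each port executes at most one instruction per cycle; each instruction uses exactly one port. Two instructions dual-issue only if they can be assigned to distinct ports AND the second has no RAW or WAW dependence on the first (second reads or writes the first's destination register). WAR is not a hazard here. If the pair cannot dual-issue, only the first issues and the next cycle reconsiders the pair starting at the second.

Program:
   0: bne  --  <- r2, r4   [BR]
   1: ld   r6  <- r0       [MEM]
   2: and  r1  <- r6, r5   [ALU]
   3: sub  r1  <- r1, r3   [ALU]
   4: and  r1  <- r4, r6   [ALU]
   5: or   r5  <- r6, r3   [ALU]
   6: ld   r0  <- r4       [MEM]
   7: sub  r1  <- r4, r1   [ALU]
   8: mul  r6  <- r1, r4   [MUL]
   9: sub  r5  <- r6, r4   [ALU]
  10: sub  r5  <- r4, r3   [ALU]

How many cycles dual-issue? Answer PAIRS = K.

t=0 i0:bne.BR ; no-port BR/MEM
t=1 i1:ld.MEM ; RAW r6
t=2 i2:and.ALU ; RAW+WAW r1
t=3 i3:sub.ALU ; WAW r1
t=4 i4+i5:and.ALU+or.ALU ; 2-wide
t=5 i6+i7:ld.MEM+sub.ALU ; 2-wide
t=6 i8:mul.MUL ; RAW r6
t=7 i9:sub.ALU ; WAW r5
t=8 i10:sub.ALU ; tail

PAIRS = 2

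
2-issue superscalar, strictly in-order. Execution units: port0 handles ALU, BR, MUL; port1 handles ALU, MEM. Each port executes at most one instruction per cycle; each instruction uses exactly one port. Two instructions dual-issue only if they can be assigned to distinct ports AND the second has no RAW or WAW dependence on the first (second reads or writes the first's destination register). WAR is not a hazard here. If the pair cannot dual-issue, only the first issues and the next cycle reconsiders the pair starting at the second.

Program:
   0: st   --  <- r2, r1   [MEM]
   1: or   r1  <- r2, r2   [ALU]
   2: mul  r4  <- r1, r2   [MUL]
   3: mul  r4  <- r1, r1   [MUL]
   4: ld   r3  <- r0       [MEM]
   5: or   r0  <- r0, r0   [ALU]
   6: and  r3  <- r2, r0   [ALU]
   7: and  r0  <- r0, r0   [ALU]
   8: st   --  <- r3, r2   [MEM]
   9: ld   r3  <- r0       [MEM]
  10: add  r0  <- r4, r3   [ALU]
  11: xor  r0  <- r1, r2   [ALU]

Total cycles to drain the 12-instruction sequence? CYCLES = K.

#0 head=0: st.MEM+or.ALU i0&i1 dual
#1 head=2: mul.MUL i2 no-port MUL/MUL
#2 head=3: mul.MUL+ld.MEM i3&i4 dual
#3 head=5: or.ALU i5 RAW r0
#4 head=6: and.ALU+and.ALU i6&i7 dual
#5 head=8: st.MEM i8 no-port MEM/MEM
#6 head=9: ld.MEM i9 RAW r3
#7 head=10: add.ALU i10 WAW r0
#8 head=11: xor.ALU i11 tail

CYCLES = 9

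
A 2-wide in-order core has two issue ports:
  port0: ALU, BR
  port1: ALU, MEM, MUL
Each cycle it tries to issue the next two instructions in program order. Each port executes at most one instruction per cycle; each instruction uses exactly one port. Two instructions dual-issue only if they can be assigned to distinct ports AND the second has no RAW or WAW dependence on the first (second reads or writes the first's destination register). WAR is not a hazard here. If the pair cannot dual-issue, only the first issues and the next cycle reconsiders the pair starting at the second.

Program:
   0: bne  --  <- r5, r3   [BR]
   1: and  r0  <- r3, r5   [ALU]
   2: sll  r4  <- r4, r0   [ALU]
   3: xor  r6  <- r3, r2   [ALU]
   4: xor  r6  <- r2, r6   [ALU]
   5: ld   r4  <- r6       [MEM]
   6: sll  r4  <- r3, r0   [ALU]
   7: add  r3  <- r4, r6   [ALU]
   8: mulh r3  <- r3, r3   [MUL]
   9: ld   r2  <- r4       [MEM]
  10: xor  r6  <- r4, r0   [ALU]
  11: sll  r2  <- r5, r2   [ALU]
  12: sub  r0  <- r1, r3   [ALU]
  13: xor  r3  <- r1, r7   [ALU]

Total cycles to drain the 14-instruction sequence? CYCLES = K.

CYCLES = 10

0. bne.BR+and.ALU @i0,i1  | 2-wide
1. sll.ALU+xor.ALU @i2,i3  | 2-wide
2. xor.ALU @i4  | RAW r6
3. ld.MEM @i5  | WAW r4
4. sll.ALU @i6  | RAW r4
5. add.ALU @i7  | RAW+WAW r3
6. mulh.MUL @i8  | no-port MUL/MEM
7. ld.MEM+xor.ALU @i9,i10  | 2-wide
8. sll.ALU+sub.ALU @i11,i12  | 2-wide
9. xor.ALU @i13  | tail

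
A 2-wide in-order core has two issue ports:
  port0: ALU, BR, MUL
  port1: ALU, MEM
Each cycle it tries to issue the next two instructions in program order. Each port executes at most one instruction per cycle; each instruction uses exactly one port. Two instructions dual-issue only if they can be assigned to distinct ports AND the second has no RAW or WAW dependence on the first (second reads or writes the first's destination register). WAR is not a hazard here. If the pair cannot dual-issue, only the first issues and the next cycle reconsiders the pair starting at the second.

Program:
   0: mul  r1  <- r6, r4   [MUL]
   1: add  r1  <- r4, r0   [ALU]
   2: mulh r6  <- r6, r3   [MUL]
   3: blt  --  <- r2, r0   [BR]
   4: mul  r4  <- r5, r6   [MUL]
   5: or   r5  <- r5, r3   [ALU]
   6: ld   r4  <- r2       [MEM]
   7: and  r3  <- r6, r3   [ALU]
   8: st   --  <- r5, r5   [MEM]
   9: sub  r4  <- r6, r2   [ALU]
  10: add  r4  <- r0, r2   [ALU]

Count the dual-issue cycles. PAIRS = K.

PAIRS = 4

t=0 i0:mul ; WAW r1
t=1 i1,i2:add/mulh ; pair
t=2 i3:blt ; no-port BR/MUL
t=3 i4,i5:mul/or ; pair
t=4 i6,i7:ld/and ; pair
t=5 i8,i9:st/sub ; pair
t=6 i10:add ; tail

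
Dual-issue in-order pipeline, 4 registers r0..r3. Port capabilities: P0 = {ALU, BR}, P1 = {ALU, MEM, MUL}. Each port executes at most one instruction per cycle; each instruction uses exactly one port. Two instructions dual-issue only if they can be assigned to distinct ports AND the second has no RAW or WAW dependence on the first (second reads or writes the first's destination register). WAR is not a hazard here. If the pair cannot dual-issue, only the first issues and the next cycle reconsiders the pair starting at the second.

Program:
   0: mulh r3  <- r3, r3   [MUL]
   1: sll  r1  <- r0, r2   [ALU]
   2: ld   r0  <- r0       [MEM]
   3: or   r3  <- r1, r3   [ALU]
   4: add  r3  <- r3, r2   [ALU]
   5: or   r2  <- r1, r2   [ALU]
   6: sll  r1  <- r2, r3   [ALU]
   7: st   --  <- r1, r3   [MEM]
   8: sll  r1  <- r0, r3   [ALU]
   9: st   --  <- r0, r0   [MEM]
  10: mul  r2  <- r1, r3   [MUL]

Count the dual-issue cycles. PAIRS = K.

0. mulh.MUL+sll.ALU @i0/i1  | dual
1. ld.MEM+or.ALU @i2/i3  | dual
2. add.ALU+or.ALU @i4/i5  | dual
3. sll.ALU @i6  | RAW r1
4. st.MEM+sll.ALU @i7/i8  | dual
5. st.MEM @i9  | no-port MEM/MUL
6. mul.MUL @i10  | tail

PAIRS = 4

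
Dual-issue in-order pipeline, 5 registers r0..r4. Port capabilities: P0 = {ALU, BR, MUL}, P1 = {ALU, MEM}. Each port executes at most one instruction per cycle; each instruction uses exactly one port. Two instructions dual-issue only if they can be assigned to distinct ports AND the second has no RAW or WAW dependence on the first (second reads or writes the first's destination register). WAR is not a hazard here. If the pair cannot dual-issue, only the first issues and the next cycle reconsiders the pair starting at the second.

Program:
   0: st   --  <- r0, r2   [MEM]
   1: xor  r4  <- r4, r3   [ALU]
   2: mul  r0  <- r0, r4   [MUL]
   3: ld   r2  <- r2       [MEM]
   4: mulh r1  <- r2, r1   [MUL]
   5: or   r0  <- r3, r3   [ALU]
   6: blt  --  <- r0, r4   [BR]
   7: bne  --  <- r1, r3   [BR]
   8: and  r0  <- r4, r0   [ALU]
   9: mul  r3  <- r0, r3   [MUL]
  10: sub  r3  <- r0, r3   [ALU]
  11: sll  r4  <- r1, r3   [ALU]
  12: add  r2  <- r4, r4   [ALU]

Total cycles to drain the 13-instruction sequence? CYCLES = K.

CYCLES = 9

  cy0 -> i0,i1 (st.MEM;xor.ALU) pair
  cy1 -> i2,i3 (mul.MUL;ld.MEM) pair
  cy2 -> i4,i5 (mulh.MUL;or.ALU) pair
  cy3 -> i6 (blt.BR) no-port BR/BR
  cy4 -> i7,i8 (bne.BR;and.ALU) pair
  cy5 -> i9 (mul.MUL) RAW+WAW r3
  cy6 -> i10 (sub.ALU) RAW r3
  cy7 -> i11 (sll.ALU) RAW r4
  cy8 -> i12 (add.ALU) tail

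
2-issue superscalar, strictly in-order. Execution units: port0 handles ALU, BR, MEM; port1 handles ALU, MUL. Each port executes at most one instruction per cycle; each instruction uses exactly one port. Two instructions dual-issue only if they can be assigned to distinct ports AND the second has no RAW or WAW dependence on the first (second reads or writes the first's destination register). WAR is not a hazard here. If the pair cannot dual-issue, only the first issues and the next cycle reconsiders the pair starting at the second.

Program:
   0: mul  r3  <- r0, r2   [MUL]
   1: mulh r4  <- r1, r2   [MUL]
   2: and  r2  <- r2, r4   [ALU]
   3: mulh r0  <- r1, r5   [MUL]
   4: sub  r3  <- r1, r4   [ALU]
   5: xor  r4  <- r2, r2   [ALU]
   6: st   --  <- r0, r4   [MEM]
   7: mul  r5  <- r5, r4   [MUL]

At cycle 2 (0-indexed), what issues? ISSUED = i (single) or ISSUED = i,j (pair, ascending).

ISSUED = 2,3

  cy0 -> i0 (mul.MUL) no-port MUL/MUL
  cy1 -> i1 (mulh.MUL) RAW r4
  cy2 -> i2,i3 (and.ALU+mulh.MUL) dual
  cy3 -> i4,i5 (sub.ALU+xor.ALU) dual
  cy4 -> i6,i7 (st.MEM+mul.MUL) dual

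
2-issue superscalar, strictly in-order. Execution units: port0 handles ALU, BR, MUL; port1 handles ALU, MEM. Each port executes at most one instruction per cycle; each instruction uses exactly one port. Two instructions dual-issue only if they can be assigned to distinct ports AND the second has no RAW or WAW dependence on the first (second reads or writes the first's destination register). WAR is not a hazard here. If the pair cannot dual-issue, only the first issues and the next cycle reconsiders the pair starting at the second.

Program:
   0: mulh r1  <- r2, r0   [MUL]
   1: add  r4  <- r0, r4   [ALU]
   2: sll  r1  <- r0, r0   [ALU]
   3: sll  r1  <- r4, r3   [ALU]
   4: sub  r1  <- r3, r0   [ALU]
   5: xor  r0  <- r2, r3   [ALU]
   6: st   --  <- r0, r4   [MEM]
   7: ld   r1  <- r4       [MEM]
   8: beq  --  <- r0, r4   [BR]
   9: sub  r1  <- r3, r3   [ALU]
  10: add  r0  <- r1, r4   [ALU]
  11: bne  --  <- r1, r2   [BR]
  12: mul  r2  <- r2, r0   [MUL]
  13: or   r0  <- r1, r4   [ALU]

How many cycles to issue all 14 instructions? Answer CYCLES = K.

c0: i0,i1 mulh+add  2-wide
c1: i2 sll  WAW r1
c2: i3 sll  WAW r1
c3: i4,i5 sub+xor  2-wide
c4: i6 st  no-port MEM/MEM
c5: i7,i8 ld+beq  2-wide
c6: i9 sub  RAW r1
c7: i10,i11 add+bne  2-wide
c8: i12,i13 mul+or  2-wide

CYCLES = 9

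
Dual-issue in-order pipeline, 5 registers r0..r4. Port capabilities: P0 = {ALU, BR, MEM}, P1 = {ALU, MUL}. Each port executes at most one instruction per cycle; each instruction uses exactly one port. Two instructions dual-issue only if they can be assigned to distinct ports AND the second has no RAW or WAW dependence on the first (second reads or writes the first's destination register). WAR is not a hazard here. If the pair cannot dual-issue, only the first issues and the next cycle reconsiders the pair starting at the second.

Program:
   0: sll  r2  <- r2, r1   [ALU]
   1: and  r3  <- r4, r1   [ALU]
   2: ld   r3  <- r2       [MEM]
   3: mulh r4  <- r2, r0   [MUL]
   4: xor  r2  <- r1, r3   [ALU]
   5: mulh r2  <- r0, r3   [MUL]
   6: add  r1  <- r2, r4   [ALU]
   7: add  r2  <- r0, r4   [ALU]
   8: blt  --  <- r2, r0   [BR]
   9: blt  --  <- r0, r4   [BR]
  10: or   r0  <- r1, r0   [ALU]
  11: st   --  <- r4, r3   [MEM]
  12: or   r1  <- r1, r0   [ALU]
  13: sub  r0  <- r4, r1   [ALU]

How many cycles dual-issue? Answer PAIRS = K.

  cy0 -> i0/i1 (sll+and) pair
  cy1 -> i2/i3 (ld+mulh) pair
  cy2 -> i4 (xor) WAW r2
  cy3 -> i5 (mulh) RAW r2
  cy4 -> i6/i7 (add+add) pair
  cy5 -> i8 (blt) no-port BR/BR
  cy6 -> i9/i10 (blt+or) pair
  cy7 -> i11/i12 (st+or) pair
  cy8 -> i13 (sub) tail

PAIRS = 5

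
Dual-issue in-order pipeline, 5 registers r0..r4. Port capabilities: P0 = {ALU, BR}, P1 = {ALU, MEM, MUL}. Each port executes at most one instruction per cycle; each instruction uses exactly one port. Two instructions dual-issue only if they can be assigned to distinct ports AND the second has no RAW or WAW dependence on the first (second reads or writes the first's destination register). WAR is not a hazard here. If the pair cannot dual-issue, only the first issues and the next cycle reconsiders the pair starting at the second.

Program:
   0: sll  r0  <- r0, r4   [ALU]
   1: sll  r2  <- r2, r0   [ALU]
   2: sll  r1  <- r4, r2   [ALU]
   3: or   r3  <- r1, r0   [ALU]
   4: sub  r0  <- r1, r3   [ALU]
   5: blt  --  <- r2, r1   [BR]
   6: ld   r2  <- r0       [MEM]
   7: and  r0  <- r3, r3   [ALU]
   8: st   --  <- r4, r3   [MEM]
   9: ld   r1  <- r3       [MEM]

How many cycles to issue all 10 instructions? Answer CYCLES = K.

CYCLES = 8

0. sll.ALU @i0  | RAW r0
1. sll.ALU @i1  | RAW r2
2. sll.ALU @i2  | RAW r1
3. or.ALU @i3  | RAW r3
4. sub.ALU/blt.BR @i4&i5  | 2-wide
5. ld.MEM/and.ALU @i6&i7  | 2-wide
6. st.MEM @i8  | no-port MEM/MEM
7. ld.MEM @i9  | tail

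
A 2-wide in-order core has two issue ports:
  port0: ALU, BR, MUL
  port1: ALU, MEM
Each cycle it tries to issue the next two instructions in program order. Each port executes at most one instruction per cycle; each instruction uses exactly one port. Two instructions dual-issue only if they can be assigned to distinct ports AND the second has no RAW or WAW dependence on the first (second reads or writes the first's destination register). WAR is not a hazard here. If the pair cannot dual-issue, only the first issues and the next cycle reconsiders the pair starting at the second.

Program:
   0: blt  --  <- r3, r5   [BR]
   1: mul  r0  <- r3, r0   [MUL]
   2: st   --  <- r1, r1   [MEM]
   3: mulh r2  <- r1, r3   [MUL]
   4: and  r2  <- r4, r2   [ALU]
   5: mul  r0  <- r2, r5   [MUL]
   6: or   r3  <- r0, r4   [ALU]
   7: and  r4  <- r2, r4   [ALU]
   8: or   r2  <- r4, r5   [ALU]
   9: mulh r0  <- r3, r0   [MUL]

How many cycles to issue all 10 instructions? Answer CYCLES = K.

t=0 i0:blt.BR ; no-port BR/MUL
t=1 i1,i2:mul.MUL+st.MEM ; pair
t=2 i3:mulh.MUL ; RAW+WAW r2
t=3 i4:and.ALU ; RAW r2
t=4 i5:mul.MUL ; RAW r0
t=5 i6,i7:or.ALU+and.ALU ; pair
t=6 i8,i9:or.ALU+mulh.MUL ; pair

CYCLES = 7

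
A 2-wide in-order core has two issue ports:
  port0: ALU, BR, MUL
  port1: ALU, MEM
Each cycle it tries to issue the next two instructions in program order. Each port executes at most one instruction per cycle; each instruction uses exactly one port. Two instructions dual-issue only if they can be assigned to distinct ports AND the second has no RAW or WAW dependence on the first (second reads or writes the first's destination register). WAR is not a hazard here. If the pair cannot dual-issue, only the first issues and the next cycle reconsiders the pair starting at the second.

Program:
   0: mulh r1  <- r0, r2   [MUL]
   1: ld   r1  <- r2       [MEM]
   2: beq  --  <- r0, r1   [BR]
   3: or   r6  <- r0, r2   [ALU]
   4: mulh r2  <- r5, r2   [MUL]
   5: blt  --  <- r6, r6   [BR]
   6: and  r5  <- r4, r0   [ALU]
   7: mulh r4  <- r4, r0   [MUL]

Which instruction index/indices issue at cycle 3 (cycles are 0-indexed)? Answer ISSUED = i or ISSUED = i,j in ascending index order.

[0] i0  mulh.MUL  -- WAW r1
[1] i1  ld.MEM  -- RAW r1
[2] i2,i3  beq.BR or.ALU  -- pair
[3] i4  mulh.MUL  -- no-port MUL/BR
[4] i5,i6  blt.BR and.ALU  -- pair
[5] i7  mulh.MUL  -- tail

ISSUED = 4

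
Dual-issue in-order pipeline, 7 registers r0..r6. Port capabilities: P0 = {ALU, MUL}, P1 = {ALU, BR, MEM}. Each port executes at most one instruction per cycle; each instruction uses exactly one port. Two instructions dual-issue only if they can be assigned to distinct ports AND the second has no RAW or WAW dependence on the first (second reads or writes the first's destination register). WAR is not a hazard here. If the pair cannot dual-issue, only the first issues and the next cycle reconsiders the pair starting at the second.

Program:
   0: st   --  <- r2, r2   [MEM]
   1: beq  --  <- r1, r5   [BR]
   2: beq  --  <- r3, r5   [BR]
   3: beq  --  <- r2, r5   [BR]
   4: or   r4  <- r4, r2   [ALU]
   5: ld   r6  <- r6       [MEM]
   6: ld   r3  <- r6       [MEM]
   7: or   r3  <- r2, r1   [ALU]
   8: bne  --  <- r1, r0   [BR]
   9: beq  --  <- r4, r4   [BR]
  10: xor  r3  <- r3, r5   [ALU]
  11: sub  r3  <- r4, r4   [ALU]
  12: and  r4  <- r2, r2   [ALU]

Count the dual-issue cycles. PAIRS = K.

PAIRS = 4

0. st.MEM @i0  | no-port MEM/BR
1. beq.BR @i1  | no-port BR/BR
2. beq.BR @i2  | no-port BR/BR
3. beq.BR/or.ALU @i3+i4  | pair
4. ld.MEM @i5  | no-port MEM/MEM
5. ld.MEM @i6  | WAW r3
6. or.ALU/bne.BR @i7+i8  | pair
7. beq.BR/xor.ALU @i9+i10  | pair
8. sub.ALU/and.ALU @i11+i12  | pair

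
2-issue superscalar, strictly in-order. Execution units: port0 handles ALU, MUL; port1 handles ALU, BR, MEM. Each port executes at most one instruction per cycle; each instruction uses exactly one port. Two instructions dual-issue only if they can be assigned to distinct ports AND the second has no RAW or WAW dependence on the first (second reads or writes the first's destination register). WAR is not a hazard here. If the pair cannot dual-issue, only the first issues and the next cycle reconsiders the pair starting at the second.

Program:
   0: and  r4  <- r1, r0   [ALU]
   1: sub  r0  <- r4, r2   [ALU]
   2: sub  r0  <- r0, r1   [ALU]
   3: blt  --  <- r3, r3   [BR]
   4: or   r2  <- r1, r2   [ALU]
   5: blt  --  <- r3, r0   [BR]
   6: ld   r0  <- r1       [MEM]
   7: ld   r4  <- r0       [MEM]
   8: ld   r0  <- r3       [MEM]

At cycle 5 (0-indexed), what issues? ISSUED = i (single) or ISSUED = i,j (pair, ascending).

ISSUED = 7

#0 head=0: and i0 RAW r4
#1 head=1: sub i1 RAW+WAW r0
#2 head=2: sub blt i2+i3 dual
#3 head=4: or blt i4+i5 dual
#4 head=6: ld i6 no-port MEM/MEM
#5 head=7: ld i7 no-port MEM/MEM
#6 head=8: ld i8 tail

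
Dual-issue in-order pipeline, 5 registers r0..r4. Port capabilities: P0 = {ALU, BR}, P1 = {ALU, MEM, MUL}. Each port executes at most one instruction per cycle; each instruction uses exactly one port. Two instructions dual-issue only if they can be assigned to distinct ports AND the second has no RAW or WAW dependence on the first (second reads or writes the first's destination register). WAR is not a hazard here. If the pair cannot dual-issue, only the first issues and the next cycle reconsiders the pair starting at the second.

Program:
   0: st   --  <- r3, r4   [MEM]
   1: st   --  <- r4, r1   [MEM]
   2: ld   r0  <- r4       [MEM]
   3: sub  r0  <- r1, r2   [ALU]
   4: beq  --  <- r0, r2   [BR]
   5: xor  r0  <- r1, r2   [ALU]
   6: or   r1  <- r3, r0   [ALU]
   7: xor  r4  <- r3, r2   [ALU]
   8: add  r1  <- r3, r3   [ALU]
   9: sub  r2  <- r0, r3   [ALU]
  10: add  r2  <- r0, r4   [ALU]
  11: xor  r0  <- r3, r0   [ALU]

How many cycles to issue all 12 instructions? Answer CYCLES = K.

CYCLES = 8

t=0 i0:st ; no-port MEM/MEM
t=1 i1:st ; no-port MEM/MEM
t=2 i2:ld ; WAW r0
t=3 i3:sub ; RAW r0
t=4 i4&i5:beq+xor ; dual
t=5 i6&i7:or+xor ; dual
t=6 i8&i9:add+sub ; dual
t=7 i10&i11:add+xor ; dual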